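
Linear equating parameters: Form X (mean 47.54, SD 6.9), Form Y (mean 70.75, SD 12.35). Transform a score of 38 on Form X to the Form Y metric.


slope = SD_Y / SD_X = 12.35 / 6.9 ~ 1.7899
intercept = mean_Y - slope * mean_X = 70.75 - (12.35 / 6.9) * 47.54 ~ -14.3397
Y = slope * X + intercept. To avoid rounding drift from the rounded slope/intercept, evaluate the equivalent form Y = mean_Y + SD_Y * (X - mean_X) / SD_X at full precision:
Y = 70.75 + 12.35 * (38 - 47.54) / 6.9
Y = 70.75 - 12.35 * 9.54 / 6.9
Y = 70.75 - 117.819 / 6.9
Y = 70.75 - 17.0752
Y = 53.6748

53.6748


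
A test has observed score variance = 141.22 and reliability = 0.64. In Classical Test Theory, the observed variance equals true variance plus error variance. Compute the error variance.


var_true = rxx * var_obs = 0.64 * 141.22 = 90.3808
var_error = var_obs - var_true
var_error = 141.22 - 90.3808
var_error = 50.8392

50.8392


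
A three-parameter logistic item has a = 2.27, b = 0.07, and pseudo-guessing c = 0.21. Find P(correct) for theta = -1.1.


logit = 2.27*(-1.1 - 0.07) = -2.6559
P* = 1/(1 + exp(--2.6559)) = 0.0656
P = 0.21 + (1 - 0.21) * 0.0656
P = 0.2618

0.2618


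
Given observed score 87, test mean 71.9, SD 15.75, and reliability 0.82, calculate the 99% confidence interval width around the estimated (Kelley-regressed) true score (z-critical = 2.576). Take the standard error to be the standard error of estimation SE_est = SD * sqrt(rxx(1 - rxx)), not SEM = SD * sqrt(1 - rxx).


True score estimate = 0.82*87 + 0.18*71.9 = 84.282
SE_est = SD * sqrt(rxx * (1 - rxx)) = 15.75 * sqrt(0.82 * 0.18) = 15.75 * sqrt(0.1476) = 6.050952
CI = T_est +/- z * SE_est, so width = 2 * z * SE_est = 2 * 2.576 * 6.050952
Width = 31.1745

31.1745


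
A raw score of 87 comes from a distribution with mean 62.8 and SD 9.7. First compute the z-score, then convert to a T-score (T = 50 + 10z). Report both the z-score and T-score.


z = (X - mean) / SD = (87 - 62.8) / 9.7
z = 24.2 / 9.7
z = 2.4948
T-score = T = 50 + 10z
Carry z at full precision (z = 24.2 / 9.7) into the conversion:
T-score = 50 + 10 * (24.2 / 9.7) = 50 + 242 / 9.7
T-score = 50 + 24.9485
T-score = 74.9485

74.9485


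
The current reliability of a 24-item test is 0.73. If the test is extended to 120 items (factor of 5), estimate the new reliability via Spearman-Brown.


r_new = (n * rxx) / (1 + (n-1) * rxx)
r_new = (5 * 0.73) / (1 + 4 * 0.73)
r_new = 3.65 / 3.92
r_new = 0.9311

0.9311


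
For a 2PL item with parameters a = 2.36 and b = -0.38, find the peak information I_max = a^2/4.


For 2PL, max info at theta = b = -0.38
I_max = a^2 / 4 = 2.36^2 / 4
= 5.5696 / 4
I_max = 1.3924

1.3924


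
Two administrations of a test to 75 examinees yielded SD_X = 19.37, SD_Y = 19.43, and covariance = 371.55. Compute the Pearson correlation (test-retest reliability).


r = cov(X,Y) / (SD_X * SD_Y)
r = 371.55 / (19.37 * 19.43)
r = 371.55 / 376.3591
r = 0.9872

0.9872


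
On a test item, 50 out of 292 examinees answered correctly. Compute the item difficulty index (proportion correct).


Item difficulty p = number correct / total examinees
p = 50 / 292
p = 0.1712

0.1712


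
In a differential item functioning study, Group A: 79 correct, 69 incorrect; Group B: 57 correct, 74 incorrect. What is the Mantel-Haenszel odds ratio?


Odds_A = 79/69 = 1.1449
Odds_B = 57/74 = 0.7703
OR = Odds_A / Odds_B = 1.1449 / 0.7703
Exactly, OR = (79 * 74) / (69 * 57) = 5846 / 3933
OR = 1.4864

1.4864


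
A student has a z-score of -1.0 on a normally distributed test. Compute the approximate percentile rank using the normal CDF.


CDF(z) = 0.5 * (1 + erf(z/sqrt(2)))
erf(-0.7071) = -0.6827
CDF = 0.1587
Percentile rank = 0.1587 * 100 = 15.87

15.87


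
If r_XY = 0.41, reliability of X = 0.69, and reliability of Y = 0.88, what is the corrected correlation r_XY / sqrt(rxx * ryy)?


r_corrected = rxy / sqrt(rxx * ryy)
= 0.41 / sqrt(0.69 * 0.88)
= 0.41 / sqrt(0.6072)
= 0.41 / 0.77923
r_corrected = 0.5262

0.5262


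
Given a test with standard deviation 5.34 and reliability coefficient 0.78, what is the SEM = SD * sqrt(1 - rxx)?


SEM = SD * sqrt(1 - rxx)
SEM = 5.34 * sqrt(1 - 0.78)
SEM = 5.34 * sqrt(0.22) = 5.34 * 0.469042
SEM = 2.5047

2.5047


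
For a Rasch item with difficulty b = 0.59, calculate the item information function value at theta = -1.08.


P = 1/(1+exp(-(-1.08-0.59))) = 0.1584
I = P*(1-P) = 0.1584 * 0.8416
I = 0.1333

0.1333


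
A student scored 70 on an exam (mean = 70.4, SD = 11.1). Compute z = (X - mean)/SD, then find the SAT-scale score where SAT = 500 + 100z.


z = (X - mean) / SD = (70 - 70.4) / 11.1
z = -0.4 / 11.1
z = -0.036
SAT-scale = SAT = 500 + 100z
Carry z at full precision (z = -0.4 / 11.1) into the conversion:
SAT-scale = 500 + 100 * (-0.4 / 11.1) = 500 + -40 / 11.1
SAT-scale = 500 + -3.6036
SAT-scale = 496.3964

496.3964


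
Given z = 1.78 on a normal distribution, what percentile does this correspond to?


CDF(z) = 0.5 * (1 + erf(z/sqrt(2)))
erf(1.2587) = 0.9249
CDF = 0.9625
Percentile rank = 0.9625 * 100 = 96.25

96.25


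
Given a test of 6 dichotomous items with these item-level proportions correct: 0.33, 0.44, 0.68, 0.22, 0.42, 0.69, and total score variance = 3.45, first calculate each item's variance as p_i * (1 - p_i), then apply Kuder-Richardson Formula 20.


For each item, compute p_i * q_i:
  Item 1: 0.33 * 0.67 = 0.2211
  Item 2: 0.44 * 0.56 = 0.2464
  Item 3: 0.68 * 0.32 = 0.2176
  Item 4: 0.22 * 0.78 = 0.1716
  Item 5: 0.42 * 0.58 = 0.2436
  Item 6: 0.69 * 0.31 = 0.2139
Sum(p_i * q_i) = 0.2211 + 0.2464 + 0.2176 + 0.1716 + 0.2436 + 0.2139 = 1.3142
KR-20 = (k/(k-1)) * (1 - Sum(p_i*q_i) / Var_total)
= (6/5) * (1 - 1.3142/3.45)
= 1.2 * 0.6191
KR-20 = 0.7429

0.7429


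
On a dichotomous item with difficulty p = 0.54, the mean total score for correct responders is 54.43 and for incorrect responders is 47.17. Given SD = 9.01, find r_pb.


q = 1 - p = 0.46
rpb = ((M1 - M0) / SD) * sqrt(p * q)
rpb = ((54.43 - 47.17) / 9.01) * sqrt(0.54 * 0.46)
rpb = 0.4016

0.4016


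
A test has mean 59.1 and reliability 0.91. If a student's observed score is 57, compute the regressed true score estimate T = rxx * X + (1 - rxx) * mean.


T_est = rxx * X + (1 - rxx) * mean
T_est = 0.91 * 57 + 0.09 * 59.1
T_est = 51.87 + 5.319
T_est = 57.189

57.189


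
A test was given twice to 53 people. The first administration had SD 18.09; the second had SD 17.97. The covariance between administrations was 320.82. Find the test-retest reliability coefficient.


r = cov(X,Y) / (SD_X * SD_Y)
r = 320.82 / (18.09 * 17.97)
r = 320.82 / 325.0773
r = 0.9869

0.9869


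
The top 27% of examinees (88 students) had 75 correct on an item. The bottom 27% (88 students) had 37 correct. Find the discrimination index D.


p_upper = 75/88 = 0.8523
p_lower = 37/88 = 0.4205
D = 0.8523 - 0.4205 = 0.4318

0.4318


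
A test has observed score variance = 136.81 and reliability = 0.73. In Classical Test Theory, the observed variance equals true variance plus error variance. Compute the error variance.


var_true = rxx * var_obs = 0.73 * 136.81 = 99.8713
var_error = var_obs - var_true
var_error = 136.81 - 99.8713
var_error = 36.9387

36.9387


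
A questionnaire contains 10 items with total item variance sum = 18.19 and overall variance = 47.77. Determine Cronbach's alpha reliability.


alpha = (k/(k-1)) * (1 - sum(si^2)/s_total^2)
= (10/9) * (1 - 18.19/47.77)
alpha = 0.688

0.688


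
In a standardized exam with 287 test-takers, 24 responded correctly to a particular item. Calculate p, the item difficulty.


Item difficulty p = number correct / total examinees
p = 24 / 287
p = 0.0836

0.0836


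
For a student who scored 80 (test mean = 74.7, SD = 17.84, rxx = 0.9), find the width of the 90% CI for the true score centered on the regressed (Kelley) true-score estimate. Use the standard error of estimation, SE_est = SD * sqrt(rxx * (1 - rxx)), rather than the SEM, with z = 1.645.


True score estimate = 0.9*80 + 0.1*74.7 = 79.47
SE_est = SD * sqrt(rxx * (1 - rxx)) = 17.84 * sqrt(0.9 * 0.1) = 17.84 * sqrt(0.09) = 5.352
CI = T_est +/- z * SE_est, so width = 2 * z * SE_est = 2 * 1.645 * 5.352
Width = 17.6081

17.6081


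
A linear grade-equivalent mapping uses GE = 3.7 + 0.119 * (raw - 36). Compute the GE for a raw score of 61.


raw - median = 61 - 36 = 25
slope * diff = 0.119 * 25 = 2.975
GE = 3.7 + 2.975
GE = 6.675

6.675


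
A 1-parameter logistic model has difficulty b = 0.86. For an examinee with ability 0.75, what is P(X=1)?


theta - b = 0.75 - 0.86 = -0.11
exp(-(theta - b)) = exp(0.11) = 1.1163
P = 1 / (1 + 1.1163)
P = 0.4725

0.4725


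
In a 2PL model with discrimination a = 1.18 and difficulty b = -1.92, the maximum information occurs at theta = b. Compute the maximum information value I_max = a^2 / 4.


For 2PL, max info at theta = b = -1.92
I_max = a^2 / 4 = 1.18^2 / 4
= 1.3924 / 4
I_max = 0.3481

0.3481


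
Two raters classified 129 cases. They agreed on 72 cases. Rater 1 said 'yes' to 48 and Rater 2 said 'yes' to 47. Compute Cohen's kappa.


P_o = 72/129 = 0.55814
P_e = (48*47 + 81*82) / 16641 = 0.534703
kappa = (P_o - P_e) / (1 - P_e)
kappa = (0.55814 - 0.534703) / (1 - 0.534703)
kappa = 0.0504

0.0504


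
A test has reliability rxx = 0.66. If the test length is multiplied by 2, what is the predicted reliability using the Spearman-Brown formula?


r_new = (n * rxx) / (1 + (n-1) * rxx)
r_new = (2 * 0.66) / (1 + 1 * 0.66)
r_new = 1.32 / 1.66
r_new = 0.7952

0.7952


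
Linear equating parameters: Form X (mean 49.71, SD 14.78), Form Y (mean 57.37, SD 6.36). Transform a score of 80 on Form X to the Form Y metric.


slope = SD_Y / SD_X = 6.36 / 14.78 ~ 0.4303
intercept = mean_Y - slope * mean_X = 57.37 - (6.36 / 14.78) * 49.71 ~ 35.9792
Y = slope * X + intercept. To avoid rounding drift from the rounded slope/intercept, evaluate the equivalent form Y = mean_Y + SD_Y * (X - mean_X) / SD_X at full precision:
Y = 57.37 + 6.36 * (80 - 49.71) / 14.78
Y = 57.37 + 6.36 * 30.29 / 14.78
Y = 57.37 + 192.6444 / 14.78
Y = 57.37 + 13.0341
Y = 70.4041

70.4041


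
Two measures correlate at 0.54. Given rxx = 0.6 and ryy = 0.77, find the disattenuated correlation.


r_corrected = rxy / sqrt(rxx * ryy)
= 0.54 / sqrt(0.6 * 0.77)
= 0.54 / sqrt(0.462)
= 0.54 / 0.679706
r_corrected = 0.7945

0.7945


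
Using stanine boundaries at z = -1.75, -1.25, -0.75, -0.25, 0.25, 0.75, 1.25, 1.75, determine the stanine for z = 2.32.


Stanine boundaries: [-1.75, -1.25, -0.75, -0.25, 0.25, 0.75, 1.25, 1.75]
z = 2.32
Check each boundary:
  z >= -1.75 -> could be stanine 2
  z >= -1.25 -> could be stanine 3
  z >= -0.75 -> could be stanine 4
  z >= -0.25 -> could be stanine 5
  z >= 0.25 -> could be stanine 6
  z >= 0.75 -> could be stanine 7
  z >= 1.25 -> could be stanine 8
  z >= 1.75 -> could be stanine 9
Highest qualifying boundary gives stanine = 9

9


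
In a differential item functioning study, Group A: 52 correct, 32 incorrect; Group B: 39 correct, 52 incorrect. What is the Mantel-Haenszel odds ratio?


Odds_A = 52/32 = 1.625
Odds_B = 39/52 = 0.75
OR = Odds_A / Odds_B = 1.625 / 0.75
Exactly, OR = (52 * 52) / (32 * 39) = 2704 / 1248
OR = 2.1667

2.1667


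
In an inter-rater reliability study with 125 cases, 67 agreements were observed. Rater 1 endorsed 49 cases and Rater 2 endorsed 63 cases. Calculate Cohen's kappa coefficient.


P_o = 67/125 = 0.536
P_e = (49*63 + 76*62) / 15625 = 0.499136
kappa = (P_o - P_e) / (1 - P_e)
kappa = (0.536 - 0.499136) / (1 - 0.499136)
kappa = 0.0736

0.0736


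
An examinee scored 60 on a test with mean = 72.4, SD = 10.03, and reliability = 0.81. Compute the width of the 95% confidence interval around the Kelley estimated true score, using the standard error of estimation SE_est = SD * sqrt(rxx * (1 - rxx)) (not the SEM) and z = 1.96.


True score estimate = 0.81*60 + 0.19*72.4 = 62.356
SE_est = SD * sqrt(rxx * (1 - rxx)) = 10.03 * sqrt(0.81 * 0.19) = 10.03 * sqrt(0.1539) = 3.934778
CI = T_est +/- z * SE_est, so width = 2 * z * SE_est = 2 * 1.96 * 3.934778
Width = 15.4243

15.4243


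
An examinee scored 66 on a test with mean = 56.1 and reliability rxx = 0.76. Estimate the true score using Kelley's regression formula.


T_est = rxx * X + (1 - rxx) * mean
T_est = 0.76 * 66 + 0.24 * 56.1
T_est = 50.16 + 13.464
T_est = 63.624

63.624


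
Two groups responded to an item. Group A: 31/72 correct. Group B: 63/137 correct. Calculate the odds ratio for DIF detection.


Odds_A = 31/41 = 0.7561
Odds_B = 63/74 = 0.8514
OR = Odds_A / Odds_B = 0.7561 / 0.8514
Exactly, OR = (31 * 74) / (41 * 63) = 2294 / 2583
OR = 0.8881

0.8881


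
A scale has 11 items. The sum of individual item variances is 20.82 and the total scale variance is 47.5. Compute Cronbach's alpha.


alpha = (k/(k-1)) * (1 - sum(si^2)/s_total^2)
= (11/10) * (1 - 20.82/47.5)
alpha = 0.6179

0.6179


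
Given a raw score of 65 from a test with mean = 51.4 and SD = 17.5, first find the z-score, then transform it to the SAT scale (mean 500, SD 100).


z = (X - mean) / SD = (65 - 51.4) / 17.5
z = 13.6 / 17.5
z = 0.7771
SAT-scale = SAT = 500 + 100z
Carry z at full precision (z = 13.6 / 17.5) into the conversion:
SAT-scale = 500 + 100 * (13.6 / 17.5) = 500 + 1360 / 17.5
SAT-scale = 500 + 77.7143
SAT-scale = 577.7143

577.7143


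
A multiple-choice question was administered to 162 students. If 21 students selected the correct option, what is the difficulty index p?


Item difficulty p = number correct / total examinees
p = 21 / 162
p = 0.1296

0.1296


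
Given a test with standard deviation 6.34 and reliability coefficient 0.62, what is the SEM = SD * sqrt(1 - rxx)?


SEM = SD * sqrt(1 - rxx)
SEM = 6.34 * sqrt(1 - 0.62)
SEM = 6.34 * sqrt(0.38) = 6.34 * 0.616441
SEM = 3.9082

3.9082


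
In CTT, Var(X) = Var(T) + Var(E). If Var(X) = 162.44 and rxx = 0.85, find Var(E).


var_true = rxx * var_obs = 0.85 * 162.44 = 138.074
var_error = var_obs - var_true
var_error = 162.44 - 138.074
var_error = 24.366

24.366


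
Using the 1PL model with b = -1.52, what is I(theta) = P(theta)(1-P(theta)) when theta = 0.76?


P = 1/(1+exp(-(0.76--1.52))) = 0.9072
I = P*(1-P) = 0.9072 * 0.0928
I = 0.0842

0.0842


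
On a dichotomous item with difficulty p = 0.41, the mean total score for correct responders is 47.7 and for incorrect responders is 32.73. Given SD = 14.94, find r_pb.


q = 1 - p = 0.59
rpb = ((M1 - M0) / SD) * sqrt(p * q)
rpb = ((47.7 - 32.73) / 14.94) * sqrt(0.41 * 0.59)
rpb = 0.4928

0.4928


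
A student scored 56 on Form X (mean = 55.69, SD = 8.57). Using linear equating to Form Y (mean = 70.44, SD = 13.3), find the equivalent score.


slope = SD_Y / SD_X = 13.3 / 8.57 ~ 1.5519
intercept = mean_Y - slope * mean_X = 70.44 - (13.3 / 8.57) * 55.69 ~ -15.9867
Y = slope * X + intercept. To avoid rounding drift from the rounded slope/intercept, evaluate the equivalent form Y = mean_Y + SD_Y * (X - mean_X) / SD_X at full precision:
Y = 70.44 + 13.3 * (56 - 55.69) / 8.57
Y = 70.44 + 13.3 * 0.31 / 8.57
Y = 70.44 + 4.123 / 8.57
Y = 70.44 + 0.4811
Y = 70.9211

70.9211


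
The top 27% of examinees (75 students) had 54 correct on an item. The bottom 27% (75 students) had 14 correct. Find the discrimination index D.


p_upper = 54/75 = 0.72
p_lower = 14/75 = 0.1867
D = 0.72 - 0.1867 = 0.5333

0.5333


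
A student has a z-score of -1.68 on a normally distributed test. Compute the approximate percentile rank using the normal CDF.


CDF(z) = 0.5 * (1 + erf(z/sqrt(2)))
erf(-1.1879) = -0.907
CDF = 0.0465
Percentile rank = 0.0465 * 100 = 4.65

4.65


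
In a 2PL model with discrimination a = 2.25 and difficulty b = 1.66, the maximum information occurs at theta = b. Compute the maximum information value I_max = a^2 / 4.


For 2PL, max info at theta = b = 1.66
I_max = a^2 / 4 = 2.25^2 / 4
= 5.0625 / 4
I_max = 1.2656

1.2656


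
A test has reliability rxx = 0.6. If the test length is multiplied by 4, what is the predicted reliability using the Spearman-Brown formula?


r_new = (n * rxx) / (1 + (n-1) * rxx)
r_new = (4 * 0.6) / (1 + 3 * 0.6)
r_new = 2.4 / 2.8
r_new = 0.8571

0.8571


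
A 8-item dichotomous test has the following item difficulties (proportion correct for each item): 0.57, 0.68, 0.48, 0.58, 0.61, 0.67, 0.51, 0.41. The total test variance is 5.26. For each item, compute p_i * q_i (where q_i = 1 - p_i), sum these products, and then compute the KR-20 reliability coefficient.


For each item, compute p_i * q_i:
  Item 1: 0.57 * 0.43 = 0.2451
  Item 2: 0.68 * 0.32 = 0.2176
  Item 3: 0.48 * 0.52 = 0.2496
  Item 4: 0.58 * 0.42 = 0.2436
  Item 5: 0.61 * 0.39 = 0.2379
  Item 6: 0.67 * 0.33 = 0.2211
  Item 7: 0.51 * 0.49 = 0.2499
  Item 8: 0.41 * 0.59 = 0.2419
Sum(p_i * q_i) = 0.2451 + 0.2176 + 0.2496 + 0.2436 + 0.2379 + 0.2211 + 0.2499 + 0.2419 = 1.9067
KR-20 = (k/(k-1)) * (1 - Sum(p_i*q_i) / Var_total)
= (8/7) * (1 - 1.9067/5.26)
= 1.1429 * 0.6375
KR-20 = 0.7286

0.7286


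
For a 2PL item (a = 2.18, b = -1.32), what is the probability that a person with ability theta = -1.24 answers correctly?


a*(theta - b) = 2.18 * (-1.24 - -1.32) = 0.1744
exp(-0.1744) = 0.84
P = 1 / (1 + 0.84)
P = 0.5435

0.5435


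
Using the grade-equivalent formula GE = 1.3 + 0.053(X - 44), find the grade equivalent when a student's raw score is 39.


raw - median = 39 - 44 = -5
slope * diff = 0.053 * -5 = -0.265
GE = 1.3 + -0.265
GE = 1.035

1.035


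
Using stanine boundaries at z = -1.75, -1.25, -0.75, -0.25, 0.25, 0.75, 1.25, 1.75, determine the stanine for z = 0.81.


Stanine boundaries: [-1.75, -1.25, -0.75, -0.25, 0.25, 0.75, 1.25, 1.75]
z = 0.81
Check each boundary:
  z >= -1.75 -> could be stanine 2
  z >= -1.25 -> could be stanine 3
  z >= -0.75 -> could be stanine 4
  z >= -0.25 -> could be stanine 5
  z >= 0.25 -> could be stanine 6
  z >= 0.75 -> could be stanine 7
  z < 1.25
  z < 1.75
Highest qualifying boundary gives stanine = 7

7


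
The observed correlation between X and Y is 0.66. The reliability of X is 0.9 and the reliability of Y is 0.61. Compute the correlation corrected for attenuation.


r_corrected = rxy / sqrt(rxx * ryy)
= 0.66 / sqrt(0.9 * 0.61)
= 0.66 / sqrt(0.549)
= 0.66 / 0.740945
r_corrected = 0.8908

0.8908


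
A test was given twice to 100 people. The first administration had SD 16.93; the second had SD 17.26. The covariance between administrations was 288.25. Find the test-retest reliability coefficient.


r = cov(X,Y) / (SD_X * SD_Y)
r = 288.25 / (16.93 * 17.26)
r = 288.25 / 292.2118
r = 0.9864

0.9864


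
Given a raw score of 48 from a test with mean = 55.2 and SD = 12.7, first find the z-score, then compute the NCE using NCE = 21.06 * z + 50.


z = (X - mean) / SD = (48 - 55.2) / 12.7
z = -7.2 / 12.7
z = -0.5669
NCE = NCE = 21.06z + 50
Carry z at full precision (z = -7.2 / 12.7) into the conversion:
NCE = 21.06 * (-7.2 / 12.7) + 50 = -151.632 / 12.7 + 50
NCE = -11.9395 + 50
NCE = 38.0605

38.0605


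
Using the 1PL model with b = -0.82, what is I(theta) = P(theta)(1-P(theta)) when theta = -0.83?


P = 1/(1+exp(-(-0.83--0.82))) = 0.4975
I = P*(1-P) = 0.4975 * 0.5025
I = 0.25

0.25


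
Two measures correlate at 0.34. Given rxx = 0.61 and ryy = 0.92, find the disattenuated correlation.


r_corrected = rxy / sqrt(rxx * ryy)
= 0.34 / sqrt(0.61 * 0.92)
= 0.34 / sqrt(0.5612)
= 0.34 / 0.749133
r_corrected = 0.4539

0.4539


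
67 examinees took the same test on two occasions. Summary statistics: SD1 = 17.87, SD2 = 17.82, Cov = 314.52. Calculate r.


r = cov(X,Y) / (SD_X * SD_Y)
r = 314.52 / (17.87 * 17.82)
r = 314.52 / 318.4434
r = 0.9877

0.9877


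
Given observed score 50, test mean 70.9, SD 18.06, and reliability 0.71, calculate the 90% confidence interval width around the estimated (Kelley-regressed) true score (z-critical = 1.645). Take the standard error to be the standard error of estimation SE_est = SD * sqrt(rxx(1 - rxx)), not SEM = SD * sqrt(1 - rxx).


True score estimate = 0.71*50 + 0.29*70.9 = 56.061
SE_est = SD * sqrt(rxx * (1 - rxx)) = 18.06 * sqrt(0.71 * 0.29) = 18.06 * sqrt(0.2059) = 8.194943
CI = T_est +/- z * SE_est, so width = 2 * z * SE_est = 2 * 1.645 * 8.194943
Width = 26.9614

26.9614


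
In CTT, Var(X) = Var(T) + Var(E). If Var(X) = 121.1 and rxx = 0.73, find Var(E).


var_true = rxx * var_obs = 0.73 * 121.1 = 88.403
var_error = var_obs - var_true
var_error = 121.1 - 88.403
var_error = 32.697

32.697


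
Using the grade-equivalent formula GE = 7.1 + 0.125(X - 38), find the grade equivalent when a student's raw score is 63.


raw - median = 63 - 38 = 25
slope * diff = 0.125 * 25 = 3.125
GE = 7.1 + 3.125
GE = 10.225

10.225


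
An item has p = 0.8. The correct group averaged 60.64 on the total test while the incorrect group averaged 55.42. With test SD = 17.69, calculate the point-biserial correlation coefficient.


q = 1 - p = 0.2
rpb = ((M1 - M0) / SD) * sqrt(p * q)
rpb = ((60.64 - 55.42) / 17.69) * sqrt(0.8 * 0.2)
rpb = 0.118

0.118


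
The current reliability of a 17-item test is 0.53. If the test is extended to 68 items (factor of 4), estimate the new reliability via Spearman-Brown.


r_new = (n * rxx) / (1 + (n-1) * rxx)
r_new = (4 * 0.53) / (1 + 3 * 0.53)
r_new = 2.12 / 2.59
r_new = 0.8185

0.8185


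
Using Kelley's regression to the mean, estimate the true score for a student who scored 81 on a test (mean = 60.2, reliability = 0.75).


T_est = rxx * X + (1 - rxx) * mean
T_est = 0.75 * 81 + 0.25 * 60.2
T_est = 60.75 + 15.05
T_est = 75.8

75.8


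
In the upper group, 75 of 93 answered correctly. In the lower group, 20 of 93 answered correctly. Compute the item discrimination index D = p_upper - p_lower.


p_upper = 75/93 = 0.8065
p_lower = 20/93 = 0.2151
D = 0.8065 - 0.2151 = 0.5914

0.5914


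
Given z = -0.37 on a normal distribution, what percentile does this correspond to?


CDF(z) = 0.5 * (1 + erf(z/sqrt(2)))
erf(-0.2616) = -0.2886
CDF = 0.3557
Percentile rank = 0.3557 * 100 = 35.57

35.57


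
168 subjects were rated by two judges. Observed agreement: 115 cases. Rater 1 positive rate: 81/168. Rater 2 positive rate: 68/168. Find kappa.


P_o = 115/168 = 0.684524
P_e = (81*68 + 87*100) / 28224 = 0.503401
kappa = (P_o - P_e) / (1 - P_e)
kappa = (0.684524 - 0.503401) / (1 - 0.503401)
kappa = 0.3647

0.3647


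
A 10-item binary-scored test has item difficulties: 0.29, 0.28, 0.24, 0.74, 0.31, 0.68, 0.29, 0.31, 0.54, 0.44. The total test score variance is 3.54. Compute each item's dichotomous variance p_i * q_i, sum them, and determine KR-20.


For each item, compute p_i * q_i:
  Item 1: 0.29 * 0.71 = 0.2059
  Item 2: 0.28 * 0.72 = 0.2016
  Item 3: 0.24 * 0.76 = 0.1824
  Item 4: 0.74 * 0.26 = 0.1924
  Item 5: 0.31 * 0.69 = 0.2139
  Item 6: 0.68 * 0.32 = 0.2176
  Item 7: 0.29 * 0.71 = 0.2059
  Item 8: 0.31 * 0.69 = 0.2139
  Item 9: 0.54 * 0.46 = 0.2484
  Item 10: 0.44 * 0.56 = 0.2464
Sum(p_i * q_i) = 0.2059 + 0.2016 + 0.1824 + 0.1924 + 0.2139 + 0.2176 + 0.2059 + 0.2139 + 0.2484 + 0.2464 = 2.1284
KR-20 = (k/(k-1)) * (1 - Sum(p_i*q_i) / Var_total)
= (10/9) * (1 - 2.1284/3.54)
= 1.1111 * 0.3988
KR-20 = 0.4431

0.4431


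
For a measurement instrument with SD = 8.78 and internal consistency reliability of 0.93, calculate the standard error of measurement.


SEM = SD * sqrt(1 - rxx)
SEM = 8.78 * sqrt(1 - 0.93)
SEM = 8.78 * sqrt(0.07) = 8.78 * 0.264575
SEM = 2.323

2.323


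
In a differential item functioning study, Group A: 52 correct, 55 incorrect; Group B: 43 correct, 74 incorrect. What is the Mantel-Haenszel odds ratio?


Odds_A = 52/55 = 0.9455
Odds_B = 43/74 = 0.5811
OR = Odds_A / Odds_B = 0.9455 / 0.5811
Exactly, OR = (52 * 74) / (55 * 43) = 3848 / 2365
OR = 1.6271

1.6271


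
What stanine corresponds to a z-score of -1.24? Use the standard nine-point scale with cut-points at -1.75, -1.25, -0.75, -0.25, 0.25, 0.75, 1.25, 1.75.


Stanine boundaries: [-1.75, -1.25, -0.75, -0.25, 0.25, 0.75, 1.25, 1.75]
z = -1.24
Check each boundary:
  z >= -1.75 -> could be stanine 2
  z >= -1.25 -> could be stanine 3
  z < -0.75
  z < -0.25
  z < 0.25
  z < 0.75
  z < 1.25
  z < 1.75
Highest qualifying boundary gives stanine = 3

3


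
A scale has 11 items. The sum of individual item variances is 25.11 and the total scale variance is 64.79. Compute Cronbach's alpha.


alpha = (k/(k-1)) * (1 - sum(si^2)/s_total^2)
= (11/10) * (1 - 25.11/64.79)
alpha = 0.6737

0.6737


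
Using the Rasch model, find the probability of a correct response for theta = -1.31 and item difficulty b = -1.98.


theta - b = -1.31 - -1.98 = 0.67
exp(-(theta - b)) = exp(-0.67) = 0.5117
P = 1 / (1 + 0.5117)
P = 0.6615

0.6615


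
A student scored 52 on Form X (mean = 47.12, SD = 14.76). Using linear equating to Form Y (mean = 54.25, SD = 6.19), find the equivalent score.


slope = SD_Y / SD_X = 6.19 / 14.76 ~ 0.4194
intercept = mean_Y - slope * mean_X = 54.25 - (6.19 / 14.76) * 47.12 ~ 34.489
Y = slope * X + intercept. To avoid rounding drift from the rounded slope/intercept, evaluate the equivalent form Y = mean_Y + SD_Y * (X - mean_X) / SD_X at full precision:
Y = 54.25 + 6.19 * (52 - 47.12) / 14.76
Y = 54.25 + 6.19 * 4.88 / 14.76
Y = 54.25 + 30.2072 / 14.76
Y = 54.25 + 2.0466
Y = 56.2966

56.2966


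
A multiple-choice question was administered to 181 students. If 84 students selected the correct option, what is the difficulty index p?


Item difficulty p = number correct / total examinees
p = 84 / 181
p = 0.4641

0.4641


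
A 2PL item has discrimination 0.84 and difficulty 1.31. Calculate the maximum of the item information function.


For 2PL, max info at theta = b = 1.31
I_max = a^2 / 4 = 0.84^2 / 4
= 0.7056 / 4
I_max = 0.1764

0.1764


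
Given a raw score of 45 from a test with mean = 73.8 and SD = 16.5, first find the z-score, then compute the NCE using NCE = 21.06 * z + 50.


z = (X - mean) / SD = (45 - 73.8) / 16.5
z = -28.8 / 16.5
z = -1.7455
NCE = NCE = 21.06z + 50
Carry z at full precision (z = -28.8 / 16.5) into the conversion:
NCE = 21.06 * (-28.8 / 16.5) + 50 = -606.528 / 16.5 + 50
NCE = -36.7593 + 50
NCE = 13.2407

13.2407


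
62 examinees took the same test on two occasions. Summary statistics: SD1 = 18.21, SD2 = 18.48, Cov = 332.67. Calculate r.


r = cov(X,Y) / (SD_X * SD_Y)
r = 332.67 / (18.21 * 18.48)
r = 332.67 / 336.5208
r = 0.9886

0.9886


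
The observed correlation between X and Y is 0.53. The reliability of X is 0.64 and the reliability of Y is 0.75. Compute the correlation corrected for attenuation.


r_corrected = rxy / sqrt(rxx * ryy)
= 0.53 / sqrt(0.64 * 0.75)
= 0.53 / sqrt(0.48)
= 0.53 / 0.69282
r_corrected = 0.765

0.765


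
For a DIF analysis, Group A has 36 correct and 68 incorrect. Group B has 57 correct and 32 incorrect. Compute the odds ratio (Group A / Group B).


Odds_A = 36/68 = 0.5294
Odds_B = 57/32 = 1.7812
OR = Odds_A / Odds_B = 0.5294 / 1.7812
Exactly, OR = (36 * 32) / (68 * 57) = 1152 / 3876
OR = 0.2972

0.2972


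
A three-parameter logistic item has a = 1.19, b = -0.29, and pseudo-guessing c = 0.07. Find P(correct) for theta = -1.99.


logit = 1.19*(-1.99 - -0.29) = -2.023
P* = 1/(1 + exp(--2.023)) = 0.1168
P = 0.07 + (1 - 0.07) * 0.1168
P = 0.1786

0.1786


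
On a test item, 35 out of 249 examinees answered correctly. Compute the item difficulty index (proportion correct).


Item difficulty p = number correct / total examinees
p = 35 / 249
p = 0.1406

0.1406


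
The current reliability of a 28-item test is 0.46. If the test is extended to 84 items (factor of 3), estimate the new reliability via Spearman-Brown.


r_new = (n * rxx) / (1 + (n-1) * rxx)
r_new = (3 * 0.46) / (1 + 2 * 0.46)
r_new = 1.38 / 1.92
r_new = 0.7188

0.7188


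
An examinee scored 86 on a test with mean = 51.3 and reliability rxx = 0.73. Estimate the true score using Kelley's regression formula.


T_est = rxx * X + (1 - rxx) * mean
T_est = 0.73 * 86 + 0.27 * 51.3
T_est = 62.78 + 13.851
T_est = 76.631

76.631


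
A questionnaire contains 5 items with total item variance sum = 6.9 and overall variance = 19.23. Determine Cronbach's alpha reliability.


alpha = (k/(k-1)) * (1 - sum(si^2)/s_total^2)
= (5/4) * (1 - 6.9/19.23)
alpha = 0.8015

0.8015


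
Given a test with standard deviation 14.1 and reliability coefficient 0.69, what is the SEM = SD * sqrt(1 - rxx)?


SEM = SD * sqrt(1 - rxx)
SEM = 14.1 * sqrt(1 - 0.69)
SEM = 14.1 * sqrt(0.31) = 14.1 * 0.556776
SEM = 7.8505

7.8505


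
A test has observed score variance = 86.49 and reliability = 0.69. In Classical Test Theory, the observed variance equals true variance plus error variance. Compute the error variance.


var_true = rxx * var_obs = 0.69 * 86.49 = 59.6781
var_error = var_obs - var_true
var_error = 86.49 - 59.6781
var_error = 26.8119

26.8119


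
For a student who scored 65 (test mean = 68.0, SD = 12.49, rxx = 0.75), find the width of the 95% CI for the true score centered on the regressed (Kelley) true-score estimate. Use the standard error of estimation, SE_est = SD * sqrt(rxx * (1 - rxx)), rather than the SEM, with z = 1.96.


True score estimate = 0.75*65 + 0.25*68.0 = 65.75
SE_est = SD * sqrt(rxx * (1 - rxx)) = 12.49 * sqrt(0.75 * 0.25) = 12.49 * sqrt(0.1875) = 5.408329
CI = T_est +/- z * SE_est, so width = 2 * z * SE_est = 2 * 1.96 * 5.408329
Width = 21.2006

21.2006


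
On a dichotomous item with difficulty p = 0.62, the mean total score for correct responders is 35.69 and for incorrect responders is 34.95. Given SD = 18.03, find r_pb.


q = 1 - p = 0.38
rpb = ((M1 - M0) / SD) * sqrt(p * q)
rpb = ((35.69 - 34.95) / 18.03) * sqrt(0.62 * 0.38)
rpb = 0.0199

0.0199


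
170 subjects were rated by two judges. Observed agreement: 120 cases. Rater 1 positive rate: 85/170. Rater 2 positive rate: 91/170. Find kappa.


P_o = 120/170 = 0.705882
P_e = (85*91 + 85*79) / 28900 = 0.5
kappa = (P_o - P_e) / (1 - P_e)
kappa = (0.705882 - 0.5) / (1 - 0.5)
kappa = 0.4118

0.4118


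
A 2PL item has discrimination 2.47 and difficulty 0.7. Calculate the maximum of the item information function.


For 2PL, max info at theta = b = 0.7
I_max = a^2 / 4 = 2.47^2 / 4
= 6.1009 / 4
I_max = 1.5252

1.5252


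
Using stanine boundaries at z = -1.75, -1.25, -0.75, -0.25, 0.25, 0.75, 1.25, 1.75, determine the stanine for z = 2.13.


Stanine boundaries: [-1.75, -1.25, -0.75, -0.25, 0.25, 0.75, 1.25, 1.75]
z = 2.13
Check each boundary:
  z >= -1.75 -> could be stanine 2
  z >= -1.25 -> could be stanine 3
  z >= -0.75 -> could be stanine 4
  z >= -0.25 -> could be stanine 5
  z >= 0.25 -> could be stanine 6
  z >= 0.75 -> could be stanine 7
  z >= 1.25 -> could be stanine 8
  z >= 1.75 -> could be stanine 9
Highest qualifying boundary gives stanine = 9

9


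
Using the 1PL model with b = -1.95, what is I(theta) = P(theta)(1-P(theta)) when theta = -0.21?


P = 1/(1+exp(-(-0.21--1.95))) = 0.8507
I = P*(1-P) = 0.8507 * 0.1493
I = 0.127

0.127


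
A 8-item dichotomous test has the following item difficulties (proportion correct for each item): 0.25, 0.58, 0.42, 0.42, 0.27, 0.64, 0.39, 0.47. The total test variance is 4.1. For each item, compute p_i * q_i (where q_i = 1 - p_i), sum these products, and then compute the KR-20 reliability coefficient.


For each item, compute p_i * q_i:
  Item 1: 0.25 * 0.75 = 0.1875
  Item 2: 0.58 * 0.42 = 0.2436
  Item 3: 0.42 * 0.58 = 0.2436
  Item 4: 0.42 * 0.58 = 0.2436
  Item 5: 0.27 * 0.73 = 0.1971
  Item 6: 0.64 * 0.36 = 0.2304
  Item 7: 0.39 * 0.61 = 0.2379
  Item 8: 0.47 * 0.53 = 0.2491
Sum(p_i * q_i) = 0.1875 + 0.2436 + 0.2436 + 0.2436 + 0.1971 + 0.2304 + 0.2379 + 0.2491 = 1.8328
KR-20 = (k/(k-1)) * (1 - Sum(p_i*q_i) / Var_total)
= (8/7) * (1 - 1.8328/4.1)
= 1.1429 * 0.553
KR-20 = 0.632

0.632


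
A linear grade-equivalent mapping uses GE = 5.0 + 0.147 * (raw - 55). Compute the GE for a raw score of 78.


raw - median = 78 - 55 = 23
slope * diff = 0.147 * 23 = 3.381
GE = 5.0 + 3.381
GE = 8.381

8.381


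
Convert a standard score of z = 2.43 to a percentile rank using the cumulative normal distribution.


CDF(z) = 0.5 * (1 + erf(z/sqrt(2)))
erf(1.7183) = 0.9849
CDF = 0.9925
Percentile rank = 0.9925 * 100 = 99.25

99.25


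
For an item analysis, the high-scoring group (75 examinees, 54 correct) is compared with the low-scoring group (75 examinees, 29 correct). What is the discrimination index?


p_upper = 54/75 = 0.72
p_lower = 29/75 = 0.3867
D = 0.72 - 0.3867 = 0.3333

0.3333


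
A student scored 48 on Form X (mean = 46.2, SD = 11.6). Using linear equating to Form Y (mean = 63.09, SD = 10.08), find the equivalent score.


slope = SD_Y / SD_X = 10.08 / 11.6 ~ 0.869
intercept = mean_Y - slope * mean_X = 63.09 - (10.08 / 11.6) * 46.2 ~ 22.9438
Y = slope * X + intercept. To avoid rounding drift from the rounded slope/intercept, evaluate the equivalent form Y = mean_Y + SD_Y * (X - mean_X) / SD_X at full precision:
Y = 63.09 + 10.08 * (48 - 46.2) / 11.6
Y = 63.09 + 10.08 * 1.8 / 11.6
Y = 63.09 + 18.144 / 11.6
Y = 63.09 + 1.5641
Y = 64.6541

64.6541


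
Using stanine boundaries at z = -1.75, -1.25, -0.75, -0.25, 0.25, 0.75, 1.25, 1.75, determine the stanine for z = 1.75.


Stanine boundaries: [-1.75, -1.25, -0.75, -0.25, 0.25, 0.75, 1.25, 1.75]
z = 1.75
Check each boundary:
  z >= -1.75 -> could be stanine 2
  z >= -1.25 -> could be stanine 3
  z >= -0.75 -> could be stanine 4
  z >= -0.25 -> could be stanine 5
  z >= 0.25 -> could be stanine 6
  z >= 0.75 -> could be stanine 7
  z >= 1.25 -> could be stanine 8
  z >= 1.75 -> could be stanine 9
Highest qualifying boundary gives stanine = 9

9


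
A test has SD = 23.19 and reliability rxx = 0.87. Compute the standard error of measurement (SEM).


SEM = SD * sqrt(1 - rxx)
SEM = 23.19 * sqrt(1 - 0.87)
SEM = 23.19 * sqrt(0.13) = 23.19 * 0.360555
SEM = 8.3613

8.3613


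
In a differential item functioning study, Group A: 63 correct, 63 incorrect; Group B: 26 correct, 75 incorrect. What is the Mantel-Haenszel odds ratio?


Odds_A = 63/63 = 1.0
Odds_B = 26/75 = 0.3467
OR = Odds_A / Odds_B = 1.0 / 0.3467
Exactly, OR = (63 * 75) / (63 * 26) = 4725 / 1638
OR = 2.8846

2.8846


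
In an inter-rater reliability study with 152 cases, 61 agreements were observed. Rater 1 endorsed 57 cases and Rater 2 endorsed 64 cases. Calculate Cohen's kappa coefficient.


P_o = 61/152 = 0.401316
P_e = (57*64 + 95*88) / 23104 = 0.519737
kappa = (P_o - P_e) / (1 - P_e)
kappa = (0.401316 - 0.519737) / (1 - 0.519737)
kappa = -0.2466

-0.2466


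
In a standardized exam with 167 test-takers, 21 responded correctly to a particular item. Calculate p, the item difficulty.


Item difficulty p = number correct / total examinees
p = 21 / 167
p = 0.1257

0.1257


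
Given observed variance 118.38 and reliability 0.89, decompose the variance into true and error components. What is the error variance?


var_true = rxx * var_obs = 0.89 * 118.38 = 105.3582
var_error = var_obs - var_true
var_error = 118.38 - 105.3582
var_error = 13.0218

13.0218


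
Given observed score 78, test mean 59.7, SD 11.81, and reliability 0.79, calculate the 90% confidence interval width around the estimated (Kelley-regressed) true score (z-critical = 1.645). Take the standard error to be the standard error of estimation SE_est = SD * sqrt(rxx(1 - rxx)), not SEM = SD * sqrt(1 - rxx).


True score estimate = 0.79*78 + 0.21*59.7 = 74.157
SE_est = SD * sqrt(rxx * (1 - rxx)) = 11.81 * sqrt(0.79 * 0.21) = 11.81 * sqrt(0.1659) = 4.81031
CI = T_est +/- z * SE_est, so width = 2 * z * SE_est = 2 * 1.645 * 4.81031
Width = 15.8259

15.8259


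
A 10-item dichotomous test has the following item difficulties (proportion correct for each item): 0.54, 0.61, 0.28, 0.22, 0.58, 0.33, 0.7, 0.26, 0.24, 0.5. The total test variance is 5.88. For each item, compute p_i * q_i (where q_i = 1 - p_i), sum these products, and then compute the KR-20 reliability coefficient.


For each item, compute p_i * q_i:
  Item 1: 0.54 * 0.46 = 0.2484
  Item 2: 0.61 * 0.39 = 0.2379
  Item 3: 0.28 * 0.72 = 0.2016
  Item 4: 0.22 * 0.78 = 0.1716
  Item 5: 0.58 * 0.42 = 0.2436
  Item 6: 0.33 * 0.67 = 0.2211
  Item 7: 0.7 * 0.3 = 0.21
  Item 8: 0.26 * 0.74 = 0.1924
  Item 9: 0.24 * 0.76 = 0.1824
  Item 10: 0.5 * 0.5 = 0.25
Sum(p_i * q_i) = 0.2484 + 0.2379 + 0.2016 + 0.1716 + 0.2436 + 0.2211 + 0.21 + 0.1924 + 0.1824 + 0.25 = 2.159
KR-20 = (k/(k-1)) * (1 - Sum(p_i*q_i) / Var_total)
= (10/9) * (1 - 2.159/5.88)
= 1.1111 * 0.6328
KR-20 = 0.7031

0.7031


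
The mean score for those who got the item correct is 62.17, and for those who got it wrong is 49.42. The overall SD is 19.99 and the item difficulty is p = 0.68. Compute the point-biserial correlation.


q = 1 - p = 0.32
rpb = ((M1 - M0) / SD) * sqrt(p * q)
rpb = ((62.17 - 49.42) / 19.99) * sqrt(0.68 * 0.32)
rpb = 0.2975

0.2975


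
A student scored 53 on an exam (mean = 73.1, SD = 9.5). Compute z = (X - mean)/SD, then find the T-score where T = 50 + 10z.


z = (X - mean) / SD = (53 - 73.1) / 9.5
z = -20.1 / 9.5
z = -2.1158
T-score = T = 50 + 10z
Carry z at full precision (z = -20.1 / 9.5) into the conversion:
T-score = 50 + 10 * (-20.1 / 9.5) = 50 + -201 / 9.5
T-score = 50 + -21.1579
T-score = 28.8421

28.8421


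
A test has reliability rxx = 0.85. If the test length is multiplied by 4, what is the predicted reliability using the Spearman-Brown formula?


r_new = (n * rxx) / (1 + (n-1) * rxx)
r_new = (4 * 0.85) / (1 + 3 * 0.85)
r_new = 3.4 / 3.55
r_new = 0.9577

0.9577


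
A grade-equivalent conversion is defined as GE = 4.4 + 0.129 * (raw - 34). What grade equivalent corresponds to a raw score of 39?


raw - median = 39 - 34 = 5
slope * diff = 0.129 * 5 = 0.645
GE = 4.4 + 0.645
GE = 5.045

5.045


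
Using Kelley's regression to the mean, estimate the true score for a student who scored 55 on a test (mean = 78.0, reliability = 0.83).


T_est = rxx * X + (1 - rxx) * mean
T_est = 0.83 * 55 + 0.17 * 78.0
T_est = 45.65 + 13.26
T_est = 58.91

58.91


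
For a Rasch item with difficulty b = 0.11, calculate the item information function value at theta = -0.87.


P = 1/(1+exp(-(-0.87-0.11))) = 0.2729
I = P*(1-P) = 0.2729 * 0.7271
I = 0.1984

0.1984


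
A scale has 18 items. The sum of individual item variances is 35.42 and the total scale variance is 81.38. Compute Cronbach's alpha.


alpha = (k/(k-1)) * (1 - sum(si^2)/s_total^2)
= (18/17) * (1 - 35.42/81.38)
alpha = 0.598

0.598


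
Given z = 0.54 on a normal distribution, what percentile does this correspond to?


CDF(z) = 0.5 * (1 + erf(z/sqrt(2)))
erf(0.3818) = 0.4108
CDF = 0.7054
Percentile rank = 0.7054 * 100 = 70.54

70.54


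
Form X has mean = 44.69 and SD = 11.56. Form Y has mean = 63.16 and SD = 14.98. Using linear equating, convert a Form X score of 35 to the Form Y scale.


slope = SD_Y / SD_X = 14.98 / 11.56 ~ 1.2958
intercept = mean_Y - slope * mean_X = 63.16 - (14.98 / 11.56) * 44.69 ~ 5.2486
Y = slope * X + intercept. To avoid rounding drift from the rounded slope/intercept, evaluate the equivalent form Y = mean_Y + SD_Y * (X - mean_X) / SD_X at full precision:
Y = 63.16 + 14.98 * (35 - 44.69) / 11.56
Y = 63.16 - 14.98 * 9.69 / 11.56
Y = 63.16 - 145.1562 / 11.56
Y = 63.16 - 12.5568
Y = 50.6032

50.6032


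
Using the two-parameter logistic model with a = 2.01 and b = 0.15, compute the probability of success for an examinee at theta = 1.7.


a*(theta - b) = 2.01 * (1.7 - 0.15) = 3.1155
exp(-3.1155) = 0.0444
P = 1 / (1 + 0.0444)
P = 0.9575

0.9575


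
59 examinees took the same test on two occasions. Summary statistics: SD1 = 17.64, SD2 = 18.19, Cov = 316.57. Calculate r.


r = cov(X,Y) / (SD_X * SD_Y)
r = 316.57 / (17.64 * 18.19)
r = 316.57 / 320.8716
r = 0.9866

0.9866


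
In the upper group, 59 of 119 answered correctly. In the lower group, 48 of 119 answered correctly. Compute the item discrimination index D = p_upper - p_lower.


p_upper = 59/119 = 0.4958
p_lower = 48/119 = 0.4034
D = 0.4958 - 0.4034 = 0.0924

0.0924
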